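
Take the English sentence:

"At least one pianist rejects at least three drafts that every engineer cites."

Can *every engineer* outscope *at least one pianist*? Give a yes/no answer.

No

Structurally, *every engineer* is inside the relative clause *that every engineer cites* modifying *at least three drafts*.
Relative clauses block scope extraction: QR cannot target a position outside the modified NP.
So *every engineer* cannot raise high enough to outscope *at least one pianist*; only the surface ordering *at least one pianist* > *every engineer* is available.
(Only the surface reading survives: one fixed pianist with respect to all the relevant engineers.)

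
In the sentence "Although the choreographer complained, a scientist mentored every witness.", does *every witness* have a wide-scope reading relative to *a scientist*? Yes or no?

Yes

*every witness* is a matrix argument; the adjunct is an island but the target quantifier is outside it.
Nothing blocks QR of the lower DP to a position above the higher one, so inverse scope is available.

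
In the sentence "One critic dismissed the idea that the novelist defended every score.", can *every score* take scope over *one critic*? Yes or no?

Structurally, *every score* is inside the complex NP *the idea that the novelist defended every score*.
Noun-complement clauses are scope islands (the Complex NP Constraint): a quantifier inside one cannot scope into the matrix.
*every score* > *one critic* would require crossing that boundary, which is illicit.

No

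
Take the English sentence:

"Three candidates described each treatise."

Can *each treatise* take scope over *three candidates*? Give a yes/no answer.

Yes

Both DPs are arguments of the same predicate; there is no clause or island boundary between them.
Nothing blocks QR of the lower DP to a position above the higher one, so inverse scope is available.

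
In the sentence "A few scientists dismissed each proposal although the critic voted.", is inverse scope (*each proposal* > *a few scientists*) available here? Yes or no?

Although there is an adjunct clause, *each proposal* is in the main clause, not inside the adjunct.
No island intervenes, so both surface and inverse scope are derivable.

Yes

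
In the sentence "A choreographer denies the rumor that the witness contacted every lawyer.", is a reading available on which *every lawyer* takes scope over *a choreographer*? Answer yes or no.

*every lawyer* occurs within the complex NP *the rumor that the witness contacted every lawyer*.
Since the clause is the complement of a nominal head, the CNPC blocks scope extraction.
So *every lawyer* cannot raise to a position above *a choreographer*.
(Only the surface reading survives: one fixed choreographer with respect to all the relevant lawyers.)

No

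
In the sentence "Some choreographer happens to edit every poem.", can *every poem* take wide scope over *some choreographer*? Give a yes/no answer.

Yes

*every poem* is the object of the infinitival complement of a raising predicate; raising infinitives are transparent for QR, so the two DPs are in effect clausemates.
Nothing blocks QR of the lower DP to a position above the higher one, so inverse scope is available.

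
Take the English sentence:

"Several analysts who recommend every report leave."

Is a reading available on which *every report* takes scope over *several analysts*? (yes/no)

*every report* occurs within the relative clause *who recommend every report*.
A relative clause is a scope island — quantifier raising cannot cross its boundary.
*every report* is confined to the island and cannot take scope over *several analysts*.

No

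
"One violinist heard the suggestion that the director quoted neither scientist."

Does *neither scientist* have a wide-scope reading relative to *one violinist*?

No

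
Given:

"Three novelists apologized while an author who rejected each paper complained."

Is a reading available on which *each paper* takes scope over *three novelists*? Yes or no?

No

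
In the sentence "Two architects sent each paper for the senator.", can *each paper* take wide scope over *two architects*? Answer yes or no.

Yes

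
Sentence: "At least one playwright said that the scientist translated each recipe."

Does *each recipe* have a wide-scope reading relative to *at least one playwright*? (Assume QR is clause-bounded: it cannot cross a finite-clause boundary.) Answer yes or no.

No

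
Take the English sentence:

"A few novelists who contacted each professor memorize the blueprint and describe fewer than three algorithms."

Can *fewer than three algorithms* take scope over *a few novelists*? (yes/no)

No

*fewer than three algorithms* is embedded in one conjunct of the coordinate structure (*describe fewer than three algorithms*).
The Coordinate Structure Constraint blocks movement (including QR) out of a single conjunct.
*fewer than three algorithms* is confined to the island and cannot take scope over *a few novelists*.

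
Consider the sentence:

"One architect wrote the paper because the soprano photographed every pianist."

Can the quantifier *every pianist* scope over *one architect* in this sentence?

No

*every pianist* is embedded in the adjunct clause *because the soprano photographed every pianist*.
Since the clause is an adjunct (not a complement), the Adjunct Condition blocks QR across its edge.
So the wide-scope reading for *every pianist* is blocked.
(Only the surface reading survives: one fixed architect with respect to all the relevant pianists.)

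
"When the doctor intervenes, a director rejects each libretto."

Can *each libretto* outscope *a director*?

Yes

The adjunct island is irrelevant here — *each libretto* and *a director* are both in the matrix clause.
No island intervenes, so both surface and inverse scope are derivable.
Both orderings are possible: *a director* > *each libretto* and *each libretto* > *a director*.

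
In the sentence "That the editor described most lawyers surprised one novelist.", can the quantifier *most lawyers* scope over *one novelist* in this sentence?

The DP *most lawyers* is contained in the sentential subject *that the editor described most lawyers*.
Subjects — clausal subjects included — are islands for extraction, and QR is no exception.
*most lawyers* > *one novelist* would require crossing that boundary, which is illicit.

No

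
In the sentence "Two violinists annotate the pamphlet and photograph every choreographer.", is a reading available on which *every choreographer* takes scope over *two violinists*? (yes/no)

No

The DP *every choreographer* is contained in one conjunct of the coordinate structure (*photograph every choreographer*).
The Coordinate Structure Constraint blocks movement (including QR) out of a single conjunct.
So *every choreographer* cannot raise high enough to outscope *two violinists*; only the surface ordering *two violinists* > *every choreographer* is available.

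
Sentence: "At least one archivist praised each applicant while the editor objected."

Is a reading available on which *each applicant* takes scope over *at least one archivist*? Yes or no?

*each applicant* is a matrix argument; the adjunct is an island but the target quantifier is outside it.
Ordinary QR to a clause-peripheral position gives the wide-scope LF for the lower DP.
Both orderings are possible: *at least one archivist* > *each applicant* and *each applicant* > *at least one archivist*.

Yes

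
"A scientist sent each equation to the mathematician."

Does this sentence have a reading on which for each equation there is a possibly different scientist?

Yes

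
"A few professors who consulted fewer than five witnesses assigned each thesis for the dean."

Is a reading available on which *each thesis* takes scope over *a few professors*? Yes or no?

Yes

*each thesis* is a matrix argument; only *a few professors* is modified by the relative clause *who consulted fewer than five witnesses*, so the RC island is irrelevant to the target quantifier.
Nothing blocks QR of the lower DP to a position above the higher one, so inverse scope is available.
The sentence is scopally ambiguous between *a few professors* > *each thesis* and *each thesis* > *a few professors*.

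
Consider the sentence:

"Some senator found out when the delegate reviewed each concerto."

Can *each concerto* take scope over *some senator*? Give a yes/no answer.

No

The target quantifier *each concerto* is part of the embedded question *when the delegate reviewed each concerto*.
Embedded wh-clauses are opaque for QR, so the quantifier stays inside the question.
There is no licit LF on which *each concerto* c-commands *some senator*.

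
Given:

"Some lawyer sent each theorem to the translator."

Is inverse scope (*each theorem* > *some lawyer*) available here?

Yes

*some lawyer* and *each theorem* are co-arguments of the matrix verb, with nothing but a clause-internal boundary between them.
With no island boundary between them, the object can take inverse scope over the subject via ordinary QR within the clause.
The sentence is scopally ambiguous between *some lawyer* > *each theorem* and *each theorem* > *some lawyer*.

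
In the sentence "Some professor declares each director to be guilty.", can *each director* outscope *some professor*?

Yes

ECM infinitives lack a CP barrier, so *each director* can QR over the matrix subject *some professor*.
No island intervenes, so both surface and inverse scope are derivable.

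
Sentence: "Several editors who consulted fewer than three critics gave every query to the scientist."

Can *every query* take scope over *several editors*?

Yes

*every query* sits in the matrix clause, not in the relative clause on *several editors*.
QR within a single clause is free, so the lower quantifier may take scope over the higher one.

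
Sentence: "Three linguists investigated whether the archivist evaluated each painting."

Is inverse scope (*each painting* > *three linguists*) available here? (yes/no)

The target quantifier *each painting* is part of the embedded question *whether the archivist evaluated each painting*.
An indirect question is a wh-island; the filled [Spec,CP] blocks QR across the CP edge.
*each painting* > *three linguists* would require crossing that boundary, which is illicit.

No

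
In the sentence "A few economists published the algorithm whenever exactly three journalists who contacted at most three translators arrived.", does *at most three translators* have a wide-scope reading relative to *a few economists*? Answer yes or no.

No

*at most three translators* is embedded in the relative clause *who contacted at most three translators*, which is itself inside the adjunct *whenever exactly three journalists who contacted at most three translators arrived*.
Both the relative clause and the enclosing adjunct are scope islands; QR cannot cross either.
So *at most three translators* cannot raise to a position above *a few economists*.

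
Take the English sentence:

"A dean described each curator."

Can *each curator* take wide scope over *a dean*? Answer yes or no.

Yes

*a dean* and *each curator* are co-arguments of the matrix verb, with nothing but a clause-internal boundary between them.
QR within a single clause is free, so the lower quantifier may take scope over the higher one.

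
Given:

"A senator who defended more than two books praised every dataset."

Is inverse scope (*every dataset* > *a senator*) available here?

Yes

The relative clause *who defended more than two books* modifies *a senator*, but *every dataset* is not inside that relative clause — it is an argument of the matrix verb.
No island intervenes, so both surface and inverse scope are derivable.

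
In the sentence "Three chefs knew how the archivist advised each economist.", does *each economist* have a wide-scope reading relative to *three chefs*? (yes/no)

No

*each economist* occurs within the embedded question *how the archivist advised each economist*.
Embedded wh-clauses are opaque for QR, so the quantifier stays inside the question.
So the wide-scope reading for *each economist* is blocked.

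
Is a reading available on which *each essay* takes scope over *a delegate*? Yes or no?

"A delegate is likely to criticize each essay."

Yes

*each essay* is inside a raising infinitive, which is transparent to QR (no CP barrier), so it behaves as a matrix argument.
Ordinary QR to a clause-peripheral position gives the wide-scope LF for the lower DP.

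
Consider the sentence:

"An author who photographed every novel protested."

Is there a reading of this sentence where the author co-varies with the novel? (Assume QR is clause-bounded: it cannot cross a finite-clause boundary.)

No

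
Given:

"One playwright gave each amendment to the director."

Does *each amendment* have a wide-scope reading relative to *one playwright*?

Yes

*one playwright* and *each amendment* are co-arguments of the matrix verb, with nothing but a clause-internal boundary between them.
Clause-internal QR can adjoin the lower DP above the subject, yielding the inverse reading.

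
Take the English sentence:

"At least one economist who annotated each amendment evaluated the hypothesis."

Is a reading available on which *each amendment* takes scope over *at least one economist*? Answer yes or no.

The target quantifier *each amendment* is part of the relative clause *who annotated each amendment*.
A relative clause is a scope island — quantifier raising cannot cross its boundary.
There is no licit LF on which *each amendment* c-commands *at least one economist*.

No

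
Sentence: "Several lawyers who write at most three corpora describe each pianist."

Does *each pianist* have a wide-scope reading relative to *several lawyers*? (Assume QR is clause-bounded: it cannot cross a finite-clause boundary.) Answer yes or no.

Yes

*each pianist* is a matrix argument; only *several lawyers* is modified by the relative clause *who write at most three corpora*, so the RC island is irrelevant to the target quantifier.
Clause-internal QR can adjoin the lower DP above the subject, yielding the inverse reading.
The sentence is scopally ambiguous between *several lawyers* > *each pianist* and *each pianist* > *several lawyers*.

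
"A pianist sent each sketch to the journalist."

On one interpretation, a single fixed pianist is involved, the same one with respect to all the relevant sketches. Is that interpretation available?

Yes

This is the *a pianist* > *each sketch* reading.
Nothing needs to raise for *a pianist* > *each sketch*, so no island constraint is at stake.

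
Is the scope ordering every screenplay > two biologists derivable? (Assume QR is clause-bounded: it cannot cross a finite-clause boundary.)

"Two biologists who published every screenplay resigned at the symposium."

*every screenplay* occurs within the relative clause *who published every screenplay*.
A relative clause is a scope island — quantifier raising cannot cross its boundary.
So *every screenplay* cannot raise high enough to outscope *two biologists*; only the surface ordering *two biologists* > *every screenplay* is available.

No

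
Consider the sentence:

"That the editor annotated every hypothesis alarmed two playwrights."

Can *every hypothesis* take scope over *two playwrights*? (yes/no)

No

Structurally, *every hypothesis* is inside the sentential subject *that the editor annotated every hypothesis*.
Subjects — clausal subjects included — are islands for extraction, and QR is no exception.
There is no licit LF on which *every hypothesis* c-commands *two playwrights*.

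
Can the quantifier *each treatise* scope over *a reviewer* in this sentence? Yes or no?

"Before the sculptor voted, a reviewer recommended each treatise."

Yes

*each treatise* is a matrix argument; the adjunct is an island but the target quantifier is outside it.
Ordinary QR to a clause-peripheral position gives the wide-scope LF for the lower DP.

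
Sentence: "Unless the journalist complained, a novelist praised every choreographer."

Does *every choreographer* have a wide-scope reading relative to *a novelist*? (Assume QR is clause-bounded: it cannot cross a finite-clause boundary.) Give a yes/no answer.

The adjunct clause does not contain *every choreographer*, which is the matrix object.
Clause-internal QR can adjoin the lower DP above the subject, yielding the inverse reading.
So *every choreographer* > *a novelist* is among the available readings.

Yes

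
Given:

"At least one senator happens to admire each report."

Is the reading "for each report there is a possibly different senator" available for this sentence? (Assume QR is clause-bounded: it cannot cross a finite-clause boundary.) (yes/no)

This is the *each report* > *at least one senator* reading.
Infinitival complements of raising predicates do not block QR; *each report* and *at least one senator* are effectively clausemates.
Nothing blocks QR of the lower DP to a position above the higher one, so inverse scope is available.
So *each report* > *at least one senator* is among the available readings.

Yes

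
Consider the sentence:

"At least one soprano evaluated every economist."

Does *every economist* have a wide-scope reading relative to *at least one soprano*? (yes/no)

Yes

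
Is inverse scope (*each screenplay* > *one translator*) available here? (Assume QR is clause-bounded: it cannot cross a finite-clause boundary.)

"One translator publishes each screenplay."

Yes

*each screenplay* is the matrix object and *one translator* the matrix subject; the two are clausemates.
Since no island is crossed, the inverse ordering is licensed alongside surface scope.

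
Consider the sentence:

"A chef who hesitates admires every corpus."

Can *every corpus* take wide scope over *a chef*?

Yes

The relative clause *who hesitates* modifies *a chef*, but *every corpus* is not inside that relative clause — it is an argument of the matrix verb.
Since no island is crossed, the inverse ordering is licensed alongside surface scope.
The sentence is scopally ambiguous between *a chef* > *every corpus* and *every corpus* > *a chef*.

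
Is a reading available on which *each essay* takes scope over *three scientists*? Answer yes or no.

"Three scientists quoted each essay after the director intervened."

Yes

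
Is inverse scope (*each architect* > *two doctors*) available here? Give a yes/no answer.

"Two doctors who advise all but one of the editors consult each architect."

Yes

The RC *who advise all but one of the editors* is an island, but *each architect* is not inside it — it is the matrix object, a clausemate of *two doctors*.
No island intervenes, so both surface and inverse scope are derivable.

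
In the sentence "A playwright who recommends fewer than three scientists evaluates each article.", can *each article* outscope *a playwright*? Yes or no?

Yes

The relative clause *who recommends fewer than three scientists* modifies *a playwright*, but *each article* is not inside that relative clause — it is an argument of the matrix verb.
QR within a single clause is free, so the lower quantifier may take scope over the higher one.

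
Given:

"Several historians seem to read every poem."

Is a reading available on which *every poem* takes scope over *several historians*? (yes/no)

Infinitival complements of raising predicates do not block QR; *every poem* and *several historians* are effectively clausemates.
QR within a single clause is free, so the lower quantifier may take scope over the higher one.

Yes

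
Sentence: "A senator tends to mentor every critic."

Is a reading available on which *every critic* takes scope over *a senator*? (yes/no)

Yes

Raising constructions are monoclausal for scope purposes; *every critic* is not separated from *a senator* by any island.
Clause-internal QR can adjoin the lower DP above the subject, yielding the inverse reading.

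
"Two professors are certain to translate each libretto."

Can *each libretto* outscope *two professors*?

Raising constructions are monoclausal for scope purposes; *each libretto* is not separated from *two professors* by any island.
Clause-internal QR can adjoin the lower DP above the subject, yielding the inverse reading.
Both orderings are possible: *two professors* > *each libretto* and *each libretto* > *two professors*.

Yes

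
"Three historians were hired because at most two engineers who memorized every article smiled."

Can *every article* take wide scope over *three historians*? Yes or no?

No

The DP *every article* is contained in the relative clause *who memorized every article*, which is itself inside the adjunct *because at most two engineers who memorized every article smiled*.
Both the relative clause and the enclosing adjunct are scope islands; QR cannot cross either.
So *every article* cannot raise high enough to outscope *three historians*; only the surface ordering *three historians* > *every article* is available.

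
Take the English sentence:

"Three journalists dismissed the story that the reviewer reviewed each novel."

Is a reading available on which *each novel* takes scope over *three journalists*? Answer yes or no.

*each novel* is embedded in the complex NP *the story that the reviewer reviewed each novel*.
Since the clause is the complement of a nominal head, the CNPC blocks scope extraction.
Hence only narrow scope for *each novel* (under *three journalists*) survives.

No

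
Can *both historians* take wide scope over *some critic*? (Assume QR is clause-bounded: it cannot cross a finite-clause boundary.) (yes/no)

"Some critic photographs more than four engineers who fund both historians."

No

*both historians* is embedded in the relative clause *who fund both historians* modifying *more than four engineers*.
Quantifiers inside a relative clause are trapped there; the RC boundary blocks QR.
The inverse ordering *both historians* > *some critic* is therefore underivable.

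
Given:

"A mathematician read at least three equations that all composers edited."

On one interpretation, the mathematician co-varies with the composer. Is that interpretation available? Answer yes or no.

That reading corresponds to *all composers* > *a mathematician*.
*all composers* is embedded in the relative clause *that all composers edited* modifying *at least three equations*.
QR out of a relative clause is ruled out by the relative-clause island constraint.
So the wide-scope reading for *all composers* is blocked.
(Only the surface reading survives: one fixed mathematician with respect to all the relevant composers.)

No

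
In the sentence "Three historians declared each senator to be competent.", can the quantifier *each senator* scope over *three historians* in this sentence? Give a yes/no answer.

Yes

*each senator* is an ECM subject; ECM complements are not islands, and the embedded quantifier may take matrix scope.
Nothing blocks QR of the lower DP to a position above the higher one, so inverse scope is available.
So *each senator* > *three historians* is among the available readings.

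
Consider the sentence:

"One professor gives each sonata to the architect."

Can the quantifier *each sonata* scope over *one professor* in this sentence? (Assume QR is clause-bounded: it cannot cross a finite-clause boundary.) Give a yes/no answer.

*each sonata* and *one professor* are in the same minimal clause.
No island intervenes, so both surface and inverse scope are derivable.

Yes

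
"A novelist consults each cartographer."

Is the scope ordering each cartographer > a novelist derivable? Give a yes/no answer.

Yes

*a novelist* and *each cartographer* are co-arguments of the matrix verb, with nothing but a clause-internal boundary between them.
Ordinary QR to a clause-peripheral position gives the wide-scope LF for the lower DP.
The sentence is scopally ambiguous between *a novelist* > *each cartographer* and *each cartographer* > *a novelist*.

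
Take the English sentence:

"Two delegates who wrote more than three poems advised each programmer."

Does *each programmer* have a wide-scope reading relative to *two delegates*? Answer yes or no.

Yes

Although the sentence contains a relative clause (*who wrote more than three poems*), *each programmer* is outside it, in the matrix VP.
Since no island is crossed, the inverse ordering is licensed alongside surface scope.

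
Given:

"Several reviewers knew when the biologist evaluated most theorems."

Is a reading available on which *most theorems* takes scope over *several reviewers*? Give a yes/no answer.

Structurally, *most theorems* is inside the embedded question *when the biologist evaluated most theorems*.
Embedded wh-clauses are opaque for QR, so the quantifier stays inside the question.
*most theorems* > *several reviewers* would require crossing that boundary, which is illicit.

No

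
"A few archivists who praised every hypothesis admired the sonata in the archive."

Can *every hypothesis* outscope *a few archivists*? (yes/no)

*every hypothesis* sits inside the relative clause *who praised every hypothesis*.
Quantifiers inside a relative clause are trapped there; the RC boundary blocks QR.
The inverse ordering *every hypothesis* > *a few archivists* is therefore underivable.

No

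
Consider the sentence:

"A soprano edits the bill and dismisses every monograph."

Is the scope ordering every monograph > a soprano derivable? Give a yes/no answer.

No

The DP *every monograph* is contained in one conjunct of the coordinate structure (*dismisses every monograph*).
Asymmetric QR out of one conjunct violates the Coordinate Structure Constraint.
Hence only narrow scope for *every monograph* (under *a soprano*) survives.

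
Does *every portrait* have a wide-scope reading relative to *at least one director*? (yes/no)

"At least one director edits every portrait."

*every portrait* is the matrix object and *at least one director* the matrix subject; the two are clausemates.
Nothing blocks QR of the lower DP to a position above the higher one, so inverse scope is available.

Yes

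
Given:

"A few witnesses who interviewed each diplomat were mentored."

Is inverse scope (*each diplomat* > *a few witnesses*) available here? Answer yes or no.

No

The target quantifier *each diplomat* is part of the relative clause *who interviewed each diplomat*.
QR out of a relative clause is ruled out by the relative-clause island constraint.
*each diplomat* is confined to the island and cannot take scope over *a few witnesses*.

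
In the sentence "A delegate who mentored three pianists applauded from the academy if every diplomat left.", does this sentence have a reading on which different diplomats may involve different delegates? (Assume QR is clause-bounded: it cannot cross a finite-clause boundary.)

This is the *every diplomat* > *a delegate* reading.
*every diplomat* is embedded in the adjunct clause *if every diplomat left*.
Adjunct clauses are scope islands: a quantifier inside an adjunct cannot raise into the matrix clause.
Hence only narrow scope for *every diplomat* (under *a delegate*) survives.
(Only the surface reading survives: one fixed delegate with respect to all the relevant diplomats.)

No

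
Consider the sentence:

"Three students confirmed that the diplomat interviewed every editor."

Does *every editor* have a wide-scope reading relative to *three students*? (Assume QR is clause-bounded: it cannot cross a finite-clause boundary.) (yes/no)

No

The DP *every editor* is contained in the finite complement clause *that the diplomat interviewed every editor*.
With QR restricted to its own tensed clause, the embedded quantifier cannot reach a matrix scope position.
So *every editor* cannot raise to a position above *three students*.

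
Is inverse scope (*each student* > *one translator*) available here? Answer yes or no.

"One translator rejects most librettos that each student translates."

No

*each student* occurs within the relative clause *that each student translates* modifying *most librettos*.
A relative clause is a scope island — quantifier raising cannot cross its boundary.
*each student* is confined to the island and cannot take scope over *one translator*.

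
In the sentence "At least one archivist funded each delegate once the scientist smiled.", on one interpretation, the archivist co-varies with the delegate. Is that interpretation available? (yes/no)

Yes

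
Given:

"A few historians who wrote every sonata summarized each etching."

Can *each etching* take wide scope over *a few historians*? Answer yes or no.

Yes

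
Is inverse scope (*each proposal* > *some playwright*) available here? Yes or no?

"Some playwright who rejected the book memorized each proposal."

Yes

Although the sentence contains a relative clause (*who rejected the book*), *each proposal* is outside it, in the matrix VP.
Ordinary QR to a clause-peripheral position gives the wide-scope LF for the lower DP.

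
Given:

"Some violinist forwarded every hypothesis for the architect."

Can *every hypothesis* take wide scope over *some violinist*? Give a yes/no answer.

Yes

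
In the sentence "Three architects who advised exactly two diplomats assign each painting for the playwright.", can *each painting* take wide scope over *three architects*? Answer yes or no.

Yes

The relative clause *who advised exactly two diplomats* modifies *three architects*, but *each painting* is not inside that relative clause — it is an argument of the matrix verb.
No island intervenes, so both surface and inverse scope are derivable.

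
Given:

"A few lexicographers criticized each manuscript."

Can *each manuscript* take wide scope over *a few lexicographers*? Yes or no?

Yes

*a few lexicographers* and *each manuscript* are co-arguments of the matrix verb, with nothing but a clause-internal boundary between them.
Nothing blocks QR of the lower DP to a position above the higher one, so inverse scope is available.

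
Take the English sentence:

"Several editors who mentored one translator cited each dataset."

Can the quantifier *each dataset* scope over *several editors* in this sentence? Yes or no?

Although the sentence contains a relative clause (*who mentored one translator*), *each dataset* is outside it, in the matrix VP.
Since no island is crossed, the inverse ordering is licensed alongside surface scope.

Yes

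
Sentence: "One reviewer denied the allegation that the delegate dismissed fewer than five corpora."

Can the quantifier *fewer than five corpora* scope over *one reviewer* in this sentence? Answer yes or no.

The target quantifier *fewer than five corpora* is part of the complex NP *the allegation that the delegate dismissed fewer than five corpora*.
A that-clause complement to a noun is an island; QR cannot cross the NP boundary.
So *fewer than five corpora* cannot raise to a position above *one reviewer*.

No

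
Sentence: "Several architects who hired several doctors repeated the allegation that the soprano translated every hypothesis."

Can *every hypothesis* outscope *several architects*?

*every hypothesis* sits inside the complex NP *the allegation that the soprano translated every hypothesis*.
Noun-complement clauses are scope islands (the Complex NP Constraint): a quantifier inside one cannot scope into the matrix.
The inverse ordering *every hypothesis* > *several architects* is therefore underivable.

No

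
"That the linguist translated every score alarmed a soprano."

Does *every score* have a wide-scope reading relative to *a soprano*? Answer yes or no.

The DP *every score* is contained in the sentential subject *that the linguist translated every score*.
Sentential subjects are islands: a quantifier inside the subject clause cannot raise over the matrix predicate.
*every score* is confined to the island and cannot take scope over *a soprano*.

No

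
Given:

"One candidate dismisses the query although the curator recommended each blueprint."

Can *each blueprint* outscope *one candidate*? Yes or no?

*each blueprint* occurs within the adjunct clause *although the curator recommended each blueprint*.
Since the clause is an adjunct (not a complement), the Adjunct Condition blocks QR across its edge.
The inverse ordering *each blueprint* > *one candidate* is therefore underivable.

No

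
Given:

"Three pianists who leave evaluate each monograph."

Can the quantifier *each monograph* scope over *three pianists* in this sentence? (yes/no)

Yes

Although the sentence contains a relative clause (*who leave*), *each monograph* is outside it, in the matrix VP.
Since no island is crossed, the inverse ordering is licensed alongside surface scope.
Both orderings are possible: *three pianists* > *each monograph* and *each monograph* > *three pianists*.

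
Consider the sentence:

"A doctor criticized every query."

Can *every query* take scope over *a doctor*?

Yes

*every query* is the matrix object and *a doctor* the matrix subject; the two are clausemates.
With no island boundary between them, the object can take inverse scope over the subject via ordinary QR within the clause.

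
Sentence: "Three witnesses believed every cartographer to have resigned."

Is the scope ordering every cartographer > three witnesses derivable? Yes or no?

The ECM infinitive is scope-transparent — *every cartographer* is free to raise above *three witnesses*.
Since no island is crossed, the inverse ordering is licensed alongside surface scope.
So *every cartographer* > *three witnesses* is among the available readings.

Yes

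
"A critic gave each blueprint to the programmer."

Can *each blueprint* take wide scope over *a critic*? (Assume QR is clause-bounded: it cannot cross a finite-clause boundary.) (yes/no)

*a critic* and *each blueprint* are co-arguments of the matrix verb, with nothing but a clause-internal boundary between them.
Nothing blocks QR of the lower DP to a position above the higher one, so inverse scope is available.

Yes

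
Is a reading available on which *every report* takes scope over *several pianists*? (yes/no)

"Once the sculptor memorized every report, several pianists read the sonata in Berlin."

The DP *every report* is contained in the adjunct clause *once the sculptor memorized every report*.
The adjunct-island constraint bars QR out of an adverbial clause.
So the wide-scope reading for *every report* is blocked.

No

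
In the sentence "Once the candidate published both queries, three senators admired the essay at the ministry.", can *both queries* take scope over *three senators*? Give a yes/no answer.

The target quantifier *both queries* is part of the adjunct clause *once the candidate published both queries*.
Adjunct clauses are scope islands: a quantifier inside an adjunct cannot raise into the matrix clause.
The ordering *both queries* > *three senators* is therefore underivable.

No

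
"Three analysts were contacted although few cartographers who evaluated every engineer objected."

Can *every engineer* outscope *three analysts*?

No

The DP *every engineer* is contained in the relative clause *who evaluated every engineer*, which is itself inside the adjunct *although few cartographers who evaluated every engineer objected*.
Both the relative clause and the enclosing adjunct are scope islands; QR cannot cross either.
Hence only narrow scope for *every engineer* (under *three analysts*) survives.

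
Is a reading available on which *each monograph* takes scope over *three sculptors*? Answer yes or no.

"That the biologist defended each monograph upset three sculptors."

No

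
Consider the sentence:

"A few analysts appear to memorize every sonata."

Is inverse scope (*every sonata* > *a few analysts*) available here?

*every sonata* is inside a raising infinitive, which is transparent to QR (no CP barrier), so it behaves as a matrix argument.
Clause-internal QR can adjoin the lower DP above the subject, yielding the inverse reading.

Yes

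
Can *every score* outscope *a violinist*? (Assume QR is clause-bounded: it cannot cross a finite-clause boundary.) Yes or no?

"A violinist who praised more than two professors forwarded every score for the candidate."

Although the sentence contains a relative clause (*who praised more than two professors*), *every score* is outside it, in the matrix VP.
Nothing blocks QR of the lower DP to a position above the higher one, so inverse scope is available.
So *every score* > *a violinist* is among the available readings.

Yes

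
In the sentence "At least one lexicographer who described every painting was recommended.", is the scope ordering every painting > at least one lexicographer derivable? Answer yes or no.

No

*every painting* is embedded in the relative clause *who described every painting*.
Relative clauses are scope islands: a quantifier cannot QR out of a relative clause to take scope in the matrix clause.
The inverse ordering *every painting* > *at least one lexicographer* is therefore underivable.
(Only the surface reading survives: one fixed lexicographer with respect to all the relevant paintings.)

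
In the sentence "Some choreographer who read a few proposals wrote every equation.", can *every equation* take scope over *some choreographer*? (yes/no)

*every equation* sits in the matrix clause, not in the relative clause on *some choreographer*.
Clause-internal QR can adjoin the lower DP above the subject, yielding the inverse reading.
So *every equation* > *some choreographer* is among the available readings.

Yes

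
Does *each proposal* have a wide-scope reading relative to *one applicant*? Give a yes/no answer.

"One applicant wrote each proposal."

Yes

*each proposal* is the matrix object and *one applicant* the matrix subject; the two are clausemates.
Clause-internal QR can adjoin the lower DP above the subject, yielding the inverse reading.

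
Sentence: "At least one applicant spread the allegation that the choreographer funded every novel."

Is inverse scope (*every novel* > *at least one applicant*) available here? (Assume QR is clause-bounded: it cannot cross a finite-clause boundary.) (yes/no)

The DP *every novel* is contained in the complex NP *the allegation that the choreographer funded every novel*.
A that-clause complement to a noun is an island; QR cannot cross the NP boundary.
So *every novel* cannot raise to a position above *at least one applicant*.
(Only the surface reading survives: one fixed applicant with respect to all the relevant novels.)

No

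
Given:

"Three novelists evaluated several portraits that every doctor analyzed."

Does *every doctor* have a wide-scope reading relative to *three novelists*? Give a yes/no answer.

*every doctor* sits inside the relative clause *that every doctor analyzed* modifying *several portraits*.
QR out of a relative clause is ruled out by the relative-clause island constraint.
Hence only narrow scope for *every doctor* (under *three novelists*) survives.

No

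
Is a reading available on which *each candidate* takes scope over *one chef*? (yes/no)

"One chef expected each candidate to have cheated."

Yes

*each candidate* is the subject of an ECM infinitive — the infinitival complement of an ECM verb is not a scope island, so *each candidate* can raise into the matrix clause.
Clause-internal QR can adjoin the lower DP above the subject, yielding the inverse reading.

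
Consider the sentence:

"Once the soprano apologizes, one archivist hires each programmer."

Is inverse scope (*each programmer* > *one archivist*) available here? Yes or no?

Yes

The adjunct clause does not contain *each programmer*, which is the matrix object.
Clause-internal QR can adjoin the lower DP above the subject, yielding the inverse reading.
Both orderings are possible: *one archivist* > *each programmer* and *each programmer* > *one archivist*.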